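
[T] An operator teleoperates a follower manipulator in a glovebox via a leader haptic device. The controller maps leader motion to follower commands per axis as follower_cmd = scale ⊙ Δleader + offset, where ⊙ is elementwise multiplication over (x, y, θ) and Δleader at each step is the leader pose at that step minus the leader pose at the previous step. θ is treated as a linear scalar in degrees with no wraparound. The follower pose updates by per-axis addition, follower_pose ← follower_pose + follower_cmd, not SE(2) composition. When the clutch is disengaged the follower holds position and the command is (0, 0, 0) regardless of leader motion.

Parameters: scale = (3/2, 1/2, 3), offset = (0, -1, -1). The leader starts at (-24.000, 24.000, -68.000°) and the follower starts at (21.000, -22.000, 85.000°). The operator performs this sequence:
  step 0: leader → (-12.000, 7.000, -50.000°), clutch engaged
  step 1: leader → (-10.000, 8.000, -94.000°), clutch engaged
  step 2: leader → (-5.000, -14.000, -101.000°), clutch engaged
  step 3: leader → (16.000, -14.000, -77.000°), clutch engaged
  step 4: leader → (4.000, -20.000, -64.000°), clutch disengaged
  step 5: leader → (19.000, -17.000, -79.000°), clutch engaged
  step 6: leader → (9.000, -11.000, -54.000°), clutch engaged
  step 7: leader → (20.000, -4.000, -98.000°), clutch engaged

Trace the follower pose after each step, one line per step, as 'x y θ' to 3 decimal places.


39.000 -31.500 138.000
42.000 -32.000 5.000
49.500 -44.000 -17.000
81.000 -45.000 54.000
81.000 -45.000 54.000
103.500 -44.500 8.000
88.500 -42.500 82.000
105.000 -40.000 -51.000

step 0: Δleader=(12.000, -17.000, 18.000°), engaged; cmd=(18.000, -9.500, 53.000°) → follower=(39.000, -31.500, 138.000°)
step 1: Δleader=(2.000, 1.000, -44.000°), engaged; cmd=(3.000, -0.500, -133.000°) → follower=(42.000, -32.000, 5.000°)
step 2: Δleader=(5.000, -22.000, -7.000°), engaged; cmd=(7.500, -12.000, -22.000°) → follower=(49.500, -44.000, -17.000°)
step 3: Δleader=(21.000, 0.000, 24.000°), engaged; cmd=(31.500, -1.000, 71.000°) → follower=(81.000, -45.000, 54.000°)
step 4: Δleader=(-12.000, -6.000, 13.000°), disengaged; cmd=(0,0,0) → follower holds at (81.000, -45.000, 54.000°)
step 5: Δleader=(15.000, 3.000, -15.000°), engaged; cmd=(22.500, 0.500, -46.000°) → follower=(103.500, -44.500, 8.000°)
step 6: Δleader=(-10.000, 6.000, 25.000°), engaged; cmd=(-15.000, 2.000, 74.000°) → follower=(88.500, -42.500, 82.000°)
step 7: Δleader=(11.000, 7.000, -44.000°), engaged; cmd=(16.500, 2.500, -133.000°) → follower=(105.000, -40.000, -51.000°)


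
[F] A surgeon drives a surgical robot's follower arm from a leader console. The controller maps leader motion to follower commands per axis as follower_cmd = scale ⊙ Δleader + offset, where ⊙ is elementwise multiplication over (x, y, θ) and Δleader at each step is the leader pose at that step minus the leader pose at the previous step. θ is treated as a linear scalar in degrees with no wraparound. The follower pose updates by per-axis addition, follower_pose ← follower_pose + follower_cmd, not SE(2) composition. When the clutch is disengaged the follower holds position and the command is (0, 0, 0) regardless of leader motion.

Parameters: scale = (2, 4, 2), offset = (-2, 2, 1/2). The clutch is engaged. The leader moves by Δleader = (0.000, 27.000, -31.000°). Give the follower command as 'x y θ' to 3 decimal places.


-2.000 110.000 -61.500

axis x: 2·0.000 + -2 = -2.000
axis y: 4·27.000 + 2 = 110.000
axis θ: 2·-31.000 + 1/2 = -61.500


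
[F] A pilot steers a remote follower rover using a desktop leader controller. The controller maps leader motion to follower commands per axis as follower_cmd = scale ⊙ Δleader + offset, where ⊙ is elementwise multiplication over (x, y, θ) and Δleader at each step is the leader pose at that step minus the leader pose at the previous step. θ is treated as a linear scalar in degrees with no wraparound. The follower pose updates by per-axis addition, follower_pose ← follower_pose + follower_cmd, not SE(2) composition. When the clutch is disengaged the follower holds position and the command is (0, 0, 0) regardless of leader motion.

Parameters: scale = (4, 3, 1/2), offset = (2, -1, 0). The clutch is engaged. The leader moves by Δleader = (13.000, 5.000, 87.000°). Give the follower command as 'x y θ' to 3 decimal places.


axis x: 4·13.000 + 2 = 54.000
axis y: 3·5.000 + -1 = 14.000
axis θ: 1/2·87.000 + 0 = 43.500

54.000 14.000 43.500


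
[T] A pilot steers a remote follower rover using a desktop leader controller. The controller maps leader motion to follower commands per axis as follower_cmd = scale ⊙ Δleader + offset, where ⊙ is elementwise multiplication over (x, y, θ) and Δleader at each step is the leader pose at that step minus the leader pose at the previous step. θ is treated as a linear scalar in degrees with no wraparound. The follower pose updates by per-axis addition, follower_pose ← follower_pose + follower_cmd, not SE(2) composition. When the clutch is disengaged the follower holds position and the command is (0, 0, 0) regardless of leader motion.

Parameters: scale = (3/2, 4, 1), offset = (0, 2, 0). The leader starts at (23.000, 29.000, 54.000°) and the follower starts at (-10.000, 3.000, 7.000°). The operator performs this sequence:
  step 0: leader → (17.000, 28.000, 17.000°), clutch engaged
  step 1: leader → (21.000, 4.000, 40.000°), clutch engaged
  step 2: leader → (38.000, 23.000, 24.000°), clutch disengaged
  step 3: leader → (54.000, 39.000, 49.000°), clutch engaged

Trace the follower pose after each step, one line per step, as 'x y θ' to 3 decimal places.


-19.000 1.000 -30.000
-13.000 -93.000 -7.000
-13.000 -93.000 -7.000
11.000 -27.000 18.000

step 0: Δleader=(-6.000, -1.000, -37.000°), engaged; cmd=(-9.000, -2.000, -37.000°) → follower=(-19.000, 1.000, -30.000°)
step 1: Δleader=(4.000, -24.000, 23.000°), engaged; cmd=(6.000, -94.000, 23.000°) → follower=(-13.000, -93.000, -7.000°)
step 2: Δleader=(17.000, 19.000, -16.000°), disengaged; cmd=(0,0,0) → follower holds at (-13.000, -93.000, -7.000°)
step 3: Δleader=(16.000, 16.000, 25.000°), engaged; cmd=(24.000, 66.000, 25.000°) → follower=(11.000, -27.000, 18.000°)


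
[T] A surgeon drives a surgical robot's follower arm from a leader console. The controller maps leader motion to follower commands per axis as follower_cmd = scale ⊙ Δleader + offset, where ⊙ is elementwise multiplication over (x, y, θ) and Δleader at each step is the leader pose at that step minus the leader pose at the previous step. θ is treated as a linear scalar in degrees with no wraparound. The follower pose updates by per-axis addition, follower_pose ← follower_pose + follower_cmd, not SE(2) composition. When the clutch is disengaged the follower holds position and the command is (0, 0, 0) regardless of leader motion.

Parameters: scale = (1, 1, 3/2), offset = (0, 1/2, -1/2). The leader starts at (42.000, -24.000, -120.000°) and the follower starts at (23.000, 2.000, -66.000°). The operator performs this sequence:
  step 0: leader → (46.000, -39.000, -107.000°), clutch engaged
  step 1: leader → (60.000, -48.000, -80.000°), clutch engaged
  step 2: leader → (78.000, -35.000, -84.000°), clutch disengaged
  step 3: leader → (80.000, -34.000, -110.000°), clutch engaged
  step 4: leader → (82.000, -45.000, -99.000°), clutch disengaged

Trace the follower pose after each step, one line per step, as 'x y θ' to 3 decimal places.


27.000 -12.500 -47.000
41.000 -21.000 -7.000
41.000 -21.000 -7.000
43.000 -19.500 -46.500
43.000 -19.500 -46.500

step 0: Δleader=(4.000, -15.000, 13.000°), engaged; cmd=(4.000, -14.500, 19.000°) → follower=(27.000, -12.500, -47.000°)
step 1: Δleader=(14.000, -9.000, 27.000°), engaged; cmd=(14.000, -8.500, 40.000°) → follower=(41.000, -21.000, -7.000°)
step 2: Δleader=(18.000, 13.000, -4.000°), disengaged; cmd=(0,0,0) → follower holds at (41.000, -21.000, -7.000°)
step 3: Δleader=(2.000, 1.000, -26.000°), engaged; cmd=(2.000, 1.500, -39.500°) → follower=(43.000, -19.500, -46.500°)
step 4: Δleader=(2.000, -11.000, 11.000°), disengaged; cmd=(0,0,0) → follower holds at (43.000, -19.500, -46.500°)


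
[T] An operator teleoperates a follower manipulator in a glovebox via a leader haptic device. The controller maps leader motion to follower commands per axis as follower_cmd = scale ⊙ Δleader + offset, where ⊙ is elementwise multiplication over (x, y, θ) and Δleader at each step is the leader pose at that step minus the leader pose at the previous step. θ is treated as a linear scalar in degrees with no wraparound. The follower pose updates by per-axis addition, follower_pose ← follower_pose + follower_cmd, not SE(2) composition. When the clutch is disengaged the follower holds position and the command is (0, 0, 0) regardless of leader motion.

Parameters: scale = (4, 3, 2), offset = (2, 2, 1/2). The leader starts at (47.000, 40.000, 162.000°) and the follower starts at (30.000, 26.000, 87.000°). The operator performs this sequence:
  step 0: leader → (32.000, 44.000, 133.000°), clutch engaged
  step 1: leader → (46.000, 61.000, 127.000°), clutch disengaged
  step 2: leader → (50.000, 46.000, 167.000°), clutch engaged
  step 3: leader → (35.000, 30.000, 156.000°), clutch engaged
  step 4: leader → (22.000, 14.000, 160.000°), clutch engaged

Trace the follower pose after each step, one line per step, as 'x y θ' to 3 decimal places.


-28.000 40.000 29.500
-28.000 40.000 29.500
-10.000 -3.000 110.000
-68.000 -49.000 88.500
-118.000 -95.000 97.000

step 0: Δleader=(-15.000, 4.000, -29.000°), engaged; cmd=(-58.000, 14.000, -57.500°) → follower=(-28.000, 40.000, 29.500°)
step 1: Δleader=(14.000, 17.000, -6.000°), disengaged; cmd=(0,0,0) → follower holds at (-28.000, 40.000, 29.500°)
step 2: Δleader=(4.000, -15.000, 40.000°), engaged; cmd=(18.000, -43.000, 80.500°) → follower=(-10.000, -3.000, 110.000°)
step 3: Δleader=(-15.000, -16.000, -11.000°), engaged; cmd=(-58.000, -46.000, -21.500°) → follower=(-68.000, -49.000, 88.500°)
step 4: Δleader=(-13.000, -16.000, 4.000°), engaged; cmd=(-50.000, -46.000, 8.500°) → follower=(-118.000, -95.000, 97.000°)


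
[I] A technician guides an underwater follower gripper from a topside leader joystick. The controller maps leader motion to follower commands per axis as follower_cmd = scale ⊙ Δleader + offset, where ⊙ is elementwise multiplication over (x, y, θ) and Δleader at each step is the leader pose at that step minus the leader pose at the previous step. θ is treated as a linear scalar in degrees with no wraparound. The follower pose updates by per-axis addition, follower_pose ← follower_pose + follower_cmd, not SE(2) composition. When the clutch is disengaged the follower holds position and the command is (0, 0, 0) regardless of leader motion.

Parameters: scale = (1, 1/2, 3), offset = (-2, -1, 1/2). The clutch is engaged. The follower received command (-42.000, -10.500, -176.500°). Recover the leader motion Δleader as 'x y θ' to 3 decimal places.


axis x: (-42.000 − -2) / (1) = -40.000
axis y: (-10.500 − -1) / (1/2) = -19.000
axis θ: (-176.500 − 1/2) / (3) = -59.000

-40.000 -19.000 -59.000


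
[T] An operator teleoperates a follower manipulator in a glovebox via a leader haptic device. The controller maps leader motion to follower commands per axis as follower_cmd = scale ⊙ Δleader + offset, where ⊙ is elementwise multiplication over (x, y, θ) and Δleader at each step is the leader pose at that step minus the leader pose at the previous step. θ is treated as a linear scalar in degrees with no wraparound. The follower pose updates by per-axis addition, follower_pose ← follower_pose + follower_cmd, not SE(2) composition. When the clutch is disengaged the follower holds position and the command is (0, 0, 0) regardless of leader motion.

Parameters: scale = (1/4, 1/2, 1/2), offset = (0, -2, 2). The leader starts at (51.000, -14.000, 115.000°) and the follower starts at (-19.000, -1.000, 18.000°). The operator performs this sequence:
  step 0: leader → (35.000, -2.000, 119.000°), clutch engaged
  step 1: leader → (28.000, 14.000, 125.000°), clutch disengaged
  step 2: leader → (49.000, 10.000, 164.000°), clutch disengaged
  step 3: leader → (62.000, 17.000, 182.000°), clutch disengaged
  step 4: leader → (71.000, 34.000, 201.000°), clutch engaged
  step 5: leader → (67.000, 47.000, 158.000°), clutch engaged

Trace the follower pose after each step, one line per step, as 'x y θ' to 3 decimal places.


step 0: Δleader=(-16.000, 12.000, 4.000°), engaged; cmd=(-4.000, 4.000, 4.000°) → follower=(-23.000, 3.000, 22.000°)
step 1: Δleader=(-7.000, 16.000, 6.000°), disengaged; cmd=(0,0,0) → follower holds at (-23.000, 3.000, 22.000°)
step 2: Δleader=(21.000, -4.000, 39.000°), disengaged; cmd=(0,0,0) → follower holds at (-23.000, 3.000, 22.000°)
step 3: Δleader=(13.000, 7.000, 18.000°), disengaged; cmd=(0,0,0) → follower holds at (-23.000, 3.000, 22.000°)
step 4: Δleader=(9.000, 17.000, 19.000°), engaged; cmd=(2.250, 6.500, 11.500°) → follower=(-20.750, 9.500, 33.500°)
step 5: Δleader=(-4.000, 13.000, -43.000°), engaged; cmd=(-1.000, 4.500, -19.500°) → follower=(-21.750, 14.000, 14.000°)

-23.000 3.000 22.000
-23.000 3.000 22.000
-23.000 3.000 22.000
-23.000 3.000 22.000
-20.750 9.500 33.500
-21.750 14.000 14.000


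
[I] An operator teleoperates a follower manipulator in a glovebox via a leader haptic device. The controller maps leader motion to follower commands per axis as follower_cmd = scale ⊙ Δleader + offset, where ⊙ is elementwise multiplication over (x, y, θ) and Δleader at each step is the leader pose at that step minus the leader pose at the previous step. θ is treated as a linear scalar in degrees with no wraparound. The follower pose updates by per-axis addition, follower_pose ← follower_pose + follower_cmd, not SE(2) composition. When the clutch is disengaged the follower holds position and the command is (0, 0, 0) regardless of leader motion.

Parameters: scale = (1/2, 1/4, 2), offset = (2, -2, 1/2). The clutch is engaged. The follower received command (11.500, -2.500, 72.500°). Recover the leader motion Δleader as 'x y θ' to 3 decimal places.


19.000 -2.000 36.000

axis x: (11.500 − 2) / (1/2) = 19.000
axis y: (-2.500 − -2) / (1/4) = -2.000
axis θ: (72.500 − 1/2) / (2) = 36.000


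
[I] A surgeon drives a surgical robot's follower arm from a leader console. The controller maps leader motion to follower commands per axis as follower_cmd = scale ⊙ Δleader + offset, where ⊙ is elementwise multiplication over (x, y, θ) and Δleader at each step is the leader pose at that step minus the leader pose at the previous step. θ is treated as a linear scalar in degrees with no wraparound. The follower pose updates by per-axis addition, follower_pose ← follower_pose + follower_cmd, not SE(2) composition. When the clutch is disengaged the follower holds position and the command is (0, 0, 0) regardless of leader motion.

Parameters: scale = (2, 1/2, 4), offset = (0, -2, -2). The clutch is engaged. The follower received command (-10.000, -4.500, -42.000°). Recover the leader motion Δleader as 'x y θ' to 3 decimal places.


axis x: (-10.000 − 0) / (2) = -5.000
axis y: (-4.500 − -2) / (1/2) = -5.000
axis θ: (-42.000 − -2) / (4) = -10.000

-5.000 -5.000 -10.000


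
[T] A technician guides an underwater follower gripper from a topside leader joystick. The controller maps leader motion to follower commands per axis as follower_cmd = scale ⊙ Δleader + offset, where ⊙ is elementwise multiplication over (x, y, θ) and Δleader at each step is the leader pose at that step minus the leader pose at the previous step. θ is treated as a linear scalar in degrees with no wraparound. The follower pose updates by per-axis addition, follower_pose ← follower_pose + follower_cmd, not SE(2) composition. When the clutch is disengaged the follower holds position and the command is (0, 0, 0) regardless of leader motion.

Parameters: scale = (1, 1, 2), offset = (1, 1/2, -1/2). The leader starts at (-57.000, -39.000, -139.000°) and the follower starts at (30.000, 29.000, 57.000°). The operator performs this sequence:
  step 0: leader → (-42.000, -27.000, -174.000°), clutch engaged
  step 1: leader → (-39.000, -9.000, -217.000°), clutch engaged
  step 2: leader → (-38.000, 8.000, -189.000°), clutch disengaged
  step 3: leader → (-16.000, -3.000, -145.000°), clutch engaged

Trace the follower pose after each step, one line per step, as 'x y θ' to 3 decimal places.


46.000 41.500 -13.500
50.000 60.000 -100.000
50.000 60.000 -100.000
73.000 49.500 -12.500

step 0: Δleader=(15.000, 12.000, -35.000°), engaged; cmd=(16.000, 12.500, -70.500°) → follower=(46.000, 41.500, -13.500°)
step 1: Δleader=(3.000, 18.000, -43.000°), engaged; cmd=(4.000, 18.500, -86.500°) → follower=(50.000, 60.000, -100.000°)
step 2: Δleader=(1.000, 17.000, 28.000°), disengaged; cmd=(0,0,0) → follower holds at (50.000, 60.000, -100.000°)
step 3: Δleader=(22.000, -11.000, 44.000°), engaged; cmd=(23.000, -10.500, 87.500°) → follower=(73.000, 49.500, -12.500°)


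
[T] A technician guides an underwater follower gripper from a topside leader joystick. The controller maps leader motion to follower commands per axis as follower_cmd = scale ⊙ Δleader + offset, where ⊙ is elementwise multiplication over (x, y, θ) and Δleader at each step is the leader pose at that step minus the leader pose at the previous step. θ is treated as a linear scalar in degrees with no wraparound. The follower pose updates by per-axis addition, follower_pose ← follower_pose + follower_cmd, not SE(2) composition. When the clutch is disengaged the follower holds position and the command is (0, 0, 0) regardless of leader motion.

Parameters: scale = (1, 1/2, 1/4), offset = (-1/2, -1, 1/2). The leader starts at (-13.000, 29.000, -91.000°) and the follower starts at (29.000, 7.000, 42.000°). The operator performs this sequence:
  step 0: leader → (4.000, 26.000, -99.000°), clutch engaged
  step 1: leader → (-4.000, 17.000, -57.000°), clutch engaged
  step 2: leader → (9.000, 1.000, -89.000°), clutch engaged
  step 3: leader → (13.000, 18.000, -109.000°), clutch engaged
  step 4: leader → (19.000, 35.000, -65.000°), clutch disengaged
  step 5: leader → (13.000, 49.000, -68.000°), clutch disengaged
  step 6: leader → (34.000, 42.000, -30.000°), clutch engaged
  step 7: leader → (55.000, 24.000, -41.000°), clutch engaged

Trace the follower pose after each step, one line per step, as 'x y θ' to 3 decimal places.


45.500 4.500 40.500
37.000 -1.000 51.500
49.500 -10.000 44.000
53.000 -2.500 39.500
53.000 -2.500 39.500
53.000 -2.500 39.500
73.500 -7.000 49.500
94.000 -17.000 47.250

step 0: Δleader=(17.000, -3.000, -8.000°), engaged; cmd=(16.500, -2.500, -1.500°) → follower=(45.500, 4.500, 40.500°)
step 1: Δleader=(-8.000, -9.000, 42.000°), engaged; cmd=(-8.500, -5.500, 11.000°) → follower=(37.000, -1.000, 51.500°)
step 2: Δleader=(13.000, -16.000, -32.000°), engaged; cmd=(12.500, -9.000, -7.500°) → follower=(49.500, -10.000, 44.000°)
step 3: Δleader=(4.000, 17.000, -20.000°), engaged; cmd=(3.500, 7.500, -4.500°) → follower=(53.000, -2.500, 39.500°)
step 4: Δleader=(6.000, 17.000, 44.000°), disengaged; cmd=(0,0,0) → follower holds at (53.000, -2.500, 39.500°)
step 5: Δleader=(-6.000, 14.000, -3.000°), disengaged; cmd=(0,0,0) → follower holds at (53.000, -2.500, 39.500°)
step 6: Δleader=(21.000, -7.000, 38.000°), engaged; cmd=(20.500, -4.500, 10.000°) → follower=(73.500, -7.000, 49.500°)
step 7: Δleader=(21.000, -18.000, -11.000°), engaged; cmd=(20.500, -10.000, -2.250°) → follower=(94.000, -17.000, 47.250°)


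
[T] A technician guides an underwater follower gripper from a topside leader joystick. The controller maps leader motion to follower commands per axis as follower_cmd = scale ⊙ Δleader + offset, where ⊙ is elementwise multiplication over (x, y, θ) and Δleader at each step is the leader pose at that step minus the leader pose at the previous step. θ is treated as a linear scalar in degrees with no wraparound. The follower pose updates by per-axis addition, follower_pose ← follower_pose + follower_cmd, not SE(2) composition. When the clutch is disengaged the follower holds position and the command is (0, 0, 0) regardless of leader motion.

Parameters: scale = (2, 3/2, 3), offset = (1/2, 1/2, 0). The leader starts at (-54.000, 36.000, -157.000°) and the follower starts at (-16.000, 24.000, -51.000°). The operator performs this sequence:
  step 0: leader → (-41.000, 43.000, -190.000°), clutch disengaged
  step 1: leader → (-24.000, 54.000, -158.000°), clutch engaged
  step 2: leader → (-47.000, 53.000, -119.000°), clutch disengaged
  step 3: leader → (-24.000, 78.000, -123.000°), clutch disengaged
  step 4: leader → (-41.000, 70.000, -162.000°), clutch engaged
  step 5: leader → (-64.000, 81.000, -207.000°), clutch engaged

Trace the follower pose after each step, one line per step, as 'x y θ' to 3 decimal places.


step 0: Δleader=(13.000, 7.000, -33.000°), disengaged; cmd=(0,0,0) → follower holds at (-16.000, 24.000, -51.000°)
step 1: Δleader=(17.000, 11.000, 32.000°), engaged; cmd=(34.500, 17.000, 96.000°) → follower=(18.500, 41.000, 45.000°)
step 2: Δleader=(-23.000, -1.000, 39.000°), disengaged; cmd=(0,0,0) → follower holds at (18.500, 41.000, 45.000°)
step 3: Δleader=(23.000, 25.000, -4.000°), disengaged; cmd=(0,0,0) → follower holds at (18.500, 41.000, 45.000°)
step 4: Δleader=(-17.000, -8.000, -39.000°), engaged; cmd=(-33.500, -11.500, -117.000°) → follower=(-15.000, 29.500, -72.000°)
step 5: Δleader=(-23.000, 11.000, -45.000°), engaged; cmd=(-45.500, 17.000, -135.000°) → follower=(-60.500, 46.500, -207.000°)

-16.000 24.000 -51.000
18.500 41.000 45.000
18.500 41.000 45.000
18.500 41.000 45.000
-15.000 29.500 -72.000
-60.500 46.500 -207.000


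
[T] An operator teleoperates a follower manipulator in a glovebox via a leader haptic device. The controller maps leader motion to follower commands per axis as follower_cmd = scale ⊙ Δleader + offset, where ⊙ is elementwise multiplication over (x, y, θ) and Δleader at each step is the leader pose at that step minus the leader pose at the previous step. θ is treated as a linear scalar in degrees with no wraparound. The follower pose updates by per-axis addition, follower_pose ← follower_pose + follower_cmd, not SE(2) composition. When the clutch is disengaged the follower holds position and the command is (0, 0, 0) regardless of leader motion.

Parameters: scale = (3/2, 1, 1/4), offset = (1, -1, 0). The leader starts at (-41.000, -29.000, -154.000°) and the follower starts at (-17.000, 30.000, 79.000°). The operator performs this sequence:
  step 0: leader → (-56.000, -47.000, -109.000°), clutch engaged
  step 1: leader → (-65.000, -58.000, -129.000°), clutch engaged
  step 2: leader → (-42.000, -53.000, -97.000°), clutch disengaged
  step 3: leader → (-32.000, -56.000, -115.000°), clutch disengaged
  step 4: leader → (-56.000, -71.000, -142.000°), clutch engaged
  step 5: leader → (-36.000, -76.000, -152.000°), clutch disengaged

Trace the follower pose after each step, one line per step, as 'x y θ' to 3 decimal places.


step 0: Δleader=(-15.000, -18.000, 45.000°), engaged; cmd=(-21.500, -19.000, 11.250°) → follower=(-38.500, 11.000, 90.250°)
step 1: Δleader=(-9.000, -11.000, -20.000°), engaged; cmd=(-12.500, -12.000, -5.000°) → follower=(-51.000, -1.000, 85.250°)
step 2: Δleader=(23.000, 5.000, 32.000°), disengaged; cmd=(0,0,0) → follower holds at (-51.000, -1.000, 85.250°)
step 3: Δleader=(10.000, -3.000, -18.000°), disengaged; cmd=(0,0,0) → follower holds at (-51.000, -1.000, 85.250°)
step 4: Δleader=(-24.000, -15.000, -27.000°), engaged; cmd=(-35.000, -16.000, -6.750°) → follower=(-86.000, -17.000, 78.500°)
step 5: Δleader=(20.000, -5.000, -10.000°), disengaged; cmd=(0,0,0) → follower holds at (-86.000, -17.000, 78.500°)

-38.500 11.000 90.250
-51.000 -1.000 85.250
-51.000 -1.000 85.250
-51.000 -1.000 85.250
-86.000 -17.000 78.500
-86.000 -17.000 78.500


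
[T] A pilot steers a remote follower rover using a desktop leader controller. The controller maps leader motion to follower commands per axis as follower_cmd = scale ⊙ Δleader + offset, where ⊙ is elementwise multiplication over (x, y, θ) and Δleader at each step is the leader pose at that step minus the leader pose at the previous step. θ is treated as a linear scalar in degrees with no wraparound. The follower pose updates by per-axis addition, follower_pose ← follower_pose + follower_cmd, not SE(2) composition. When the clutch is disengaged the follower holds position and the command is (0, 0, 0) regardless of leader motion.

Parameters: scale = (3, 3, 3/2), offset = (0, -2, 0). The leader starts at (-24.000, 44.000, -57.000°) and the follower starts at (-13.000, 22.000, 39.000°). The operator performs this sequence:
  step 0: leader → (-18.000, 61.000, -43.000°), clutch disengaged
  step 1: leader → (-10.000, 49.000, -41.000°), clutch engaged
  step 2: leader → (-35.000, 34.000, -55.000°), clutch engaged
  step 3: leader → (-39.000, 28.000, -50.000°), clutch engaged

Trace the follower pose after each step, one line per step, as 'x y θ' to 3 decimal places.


-13.000 22.000 39.000
11.000 -16.000 42.000
-64.000 -63.000 21.000
-76.000 -83.000 28.500

step 0: Δleader=(6.000, 17.000, 14.000°), disengaged; cmd=(0,0,0) → follower holds at (-13.000, 22.000, 39.000°)
step 1: Δleader=(8.000, -12.000, 2.000°), engaged; cmd=(24.000, -38.000, 3.000°) → follower=(11.000, -16.000, 42.000°)
step 2: Δleader=(-25.000, -15.000, -14.000°), engaged; cmd=(-75.000, -47.000, -21.000°) → follower=(-64.000, -63.000, 21.000°)
step 3: Δleader=(-4.000, -6.000, 5.000°), engaged; cmd=(-12.000, -20.000, 7.500°) → follower=(-76.000, -83.000, 28.500°)


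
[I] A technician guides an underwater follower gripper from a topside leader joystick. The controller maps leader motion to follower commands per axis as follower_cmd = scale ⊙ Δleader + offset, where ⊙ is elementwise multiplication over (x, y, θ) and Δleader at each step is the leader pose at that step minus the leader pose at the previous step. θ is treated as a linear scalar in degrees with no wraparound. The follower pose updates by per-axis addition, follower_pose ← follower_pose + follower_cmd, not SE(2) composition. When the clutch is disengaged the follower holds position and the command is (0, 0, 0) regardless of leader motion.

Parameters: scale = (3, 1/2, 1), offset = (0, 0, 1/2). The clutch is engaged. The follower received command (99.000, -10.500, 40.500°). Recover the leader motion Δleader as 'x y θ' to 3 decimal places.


axis x: (99.000 − 0) / (3) = 33.000
axis y: (-10.500 − 0) / (1/2) = -21.000
axis θ: (40.500 − 1/2) / (1) = 40.000

33.000 -21.000 40.000


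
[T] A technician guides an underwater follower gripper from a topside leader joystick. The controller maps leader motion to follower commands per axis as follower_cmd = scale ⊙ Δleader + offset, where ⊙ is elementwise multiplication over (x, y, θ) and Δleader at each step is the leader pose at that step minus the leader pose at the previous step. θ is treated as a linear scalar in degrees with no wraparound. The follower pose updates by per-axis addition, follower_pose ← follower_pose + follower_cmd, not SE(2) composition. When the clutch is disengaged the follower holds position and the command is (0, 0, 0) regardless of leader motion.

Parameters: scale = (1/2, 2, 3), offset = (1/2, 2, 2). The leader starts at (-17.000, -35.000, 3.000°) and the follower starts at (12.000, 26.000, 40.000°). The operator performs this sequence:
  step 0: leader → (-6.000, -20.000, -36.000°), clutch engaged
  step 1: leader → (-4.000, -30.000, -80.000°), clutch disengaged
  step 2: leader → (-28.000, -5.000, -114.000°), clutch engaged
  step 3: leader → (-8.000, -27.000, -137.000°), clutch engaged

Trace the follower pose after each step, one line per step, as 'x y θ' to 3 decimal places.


step 0: Δleader=(11.000, 15.000, -39.000°), engaged; cmd=(6.000, 32.000, -115.000°) → follower=(18.000, 58.000, -75.000°)
step 1: Δleader=(2.000, -10.000, -44.000°), disengaged; cmd=(0,0,0) → follower holds at (18.000, 58.000, -75.000°)
step 2: Δleader=(-24.000, 25.000, -34.000°), engaged; cmd=(-11.500, 52.000, -100.000°) → follower=(6.500, 110.000, -175.000°)
step 3: Δleader=(20.000, -22.000, -23.000°), engaged; cmd=(10.500, -42.000, -67.000°) → follower=(17.000, 68.000, -242.000°)

18.000 58.000 -75.000
18.000 58.000 -75.000
6.500 110.000 -175.000
17.000 68.000 -242.000


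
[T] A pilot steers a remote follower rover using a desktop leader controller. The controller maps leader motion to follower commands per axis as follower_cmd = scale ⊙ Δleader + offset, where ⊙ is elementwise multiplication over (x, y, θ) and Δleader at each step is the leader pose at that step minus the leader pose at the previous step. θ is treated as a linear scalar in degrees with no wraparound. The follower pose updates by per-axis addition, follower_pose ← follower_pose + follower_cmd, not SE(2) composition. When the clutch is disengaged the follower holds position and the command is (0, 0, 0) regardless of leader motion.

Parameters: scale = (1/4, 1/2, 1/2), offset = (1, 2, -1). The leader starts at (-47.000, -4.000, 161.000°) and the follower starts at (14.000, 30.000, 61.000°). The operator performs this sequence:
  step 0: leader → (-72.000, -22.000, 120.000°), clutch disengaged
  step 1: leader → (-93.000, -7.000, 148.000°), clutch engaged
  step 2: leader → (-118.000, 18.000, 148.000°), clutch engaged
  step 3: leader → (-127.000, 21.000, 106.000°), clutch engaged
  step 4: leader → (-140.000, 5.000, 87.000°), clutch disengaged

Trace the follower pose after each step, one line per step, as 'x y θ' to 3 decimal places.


step 0: Δleader=(-25.000, -18.000, -41.000°), disengaged; cmd=(0,0,0) → follower holds at (14.000, 30.000, 61.000°)
step 1: Δleader=(-21.000, 15.000, 28.000°), engaged; cmd=(-4.250, 9.500, 13.000°) → follower=(9.750, 39.500, 74.000°)
step 2: Δleader=(-25.000, 25.000, 0.000°), engaged; cmd=(-5.250, 14.500, -1.000°) → follower=(4.500, 54.000, 73.000°)
step 3: Δleader=(-9.000, 3.000, -42.000°), engaged; cmd=(-1.250, 3.500, -22.000°) → follower=(3.250, 57.500, 51.000°)
step 4: Δleader=(-13.000, -16.000, -19.000°), disengaged; cmd=(0,0,0) → follower holds at (3.250, 57.500, 51.000°)

14.000 30.000 61.000
9.750 39.500 74.000
4.500 54.000 73.000
3.250 57.500 51.000
3.250 57.500 51.000


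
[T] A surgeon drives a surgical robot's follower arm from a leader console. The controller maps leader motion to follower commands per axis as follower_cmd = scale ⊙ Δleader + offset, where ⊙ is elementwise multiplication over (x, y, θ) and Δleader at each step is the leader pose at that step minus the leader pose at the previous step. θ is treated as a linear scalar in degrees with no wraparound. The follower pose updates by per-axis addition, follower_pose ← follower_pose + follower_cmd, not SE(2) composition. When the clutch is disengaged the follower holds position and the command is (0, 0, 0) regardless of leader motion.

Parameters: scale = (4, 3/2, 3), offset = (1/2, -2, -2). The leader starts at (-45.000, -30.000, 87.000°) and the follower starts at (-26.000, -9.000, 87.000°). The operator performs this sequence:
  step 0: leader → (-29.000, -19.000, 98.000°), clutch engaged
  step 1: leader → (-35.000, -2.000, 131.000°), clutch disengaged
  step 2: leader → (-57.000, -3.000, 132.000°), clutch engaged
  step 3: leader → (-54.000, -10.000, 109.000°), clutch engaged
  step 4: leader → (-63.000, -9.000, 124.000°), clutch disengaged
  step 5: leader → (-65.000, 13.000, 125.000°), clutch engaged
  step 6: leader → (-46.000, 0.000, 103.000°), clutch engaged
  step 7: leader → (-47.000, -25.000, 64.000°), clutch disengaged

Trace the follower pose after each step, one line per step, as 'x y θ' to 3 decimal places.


step 0: Δleader=(16.000, 11.000, 11.000°), engaged; cmd=(64.500, 14.500, 31.000°) → follower=(38.500, 5.500, 118.000°)
step 1: Δleader=(-6.000, 17.000, 33.000°), disengaged; cmd=(0,0,0) → follower holds at (38.500, 5.500, 118.000°)
step 2: Δleader=(-22.000, -1.000, 1.000°), engaged; cmd=(-87.500, -3.500, 1.000°) → follower=(-49.000, 2.000, 119.000°)
step 3: Δleader=(3.000, -7.000, -23.000°), engaged; cmd=(12.500, -12.500, -71.000°) → follower=(-36.500, -10.500, 48.000°)
step 4: Δleader=(-9.000, 1.000, 15.000°), disengaged; cmd=(0,0,0) → follower holds at (-36.500, -10.500, 48.000°)
step 5: Δleader=(-2.000, 22.000, 1.000°), engaged; cmd=(-7.500, 31.000, 1.000°) → follower=(-44.000, 20.500, 49.000°)
step 6: Δleader=(19.000, -13.000, -22.000°), engaged; cmd=(76.500, -21.500, -68.000°) → follower=(32.500, -1.000, -19.000°)
step 7: Δleader=(-1.000, -25.000, -39.000°), disengaged; cmd=(0,0,0) → follower holds at (32.500, -1.000, -19.000°)

38.500 5.500 118.000
38.500 5.500 118.000
-49.000 2.000 119.000
-36.500 -10.500 48.000
-36.500 -10.500 48.000
-44.000 20.500 49.000
32.500 -1.000 -19.000
32.500 -1.000 -19.000


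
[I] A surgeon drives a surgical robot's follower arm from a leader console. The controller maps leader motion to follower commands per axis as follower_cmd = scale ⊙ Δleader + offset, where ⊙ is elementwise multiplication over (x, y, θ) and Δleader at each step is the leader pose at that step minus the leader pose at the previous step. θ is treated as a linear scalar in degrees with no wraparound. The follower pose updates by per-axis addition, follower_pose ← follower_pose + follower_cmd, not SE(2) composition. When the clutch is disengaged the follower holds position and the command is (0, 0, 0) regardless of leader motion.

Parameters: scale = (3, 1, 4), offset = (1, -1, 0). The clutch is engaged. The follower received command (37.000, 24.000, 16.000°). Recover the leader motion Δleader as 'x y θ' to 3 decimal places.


12.000 25.000 4.000

axis x: (37.000 − 1) / (3) = 12.000
axis y: (24.000 − -1) / (1) = 25.000
axis θ: (16.000 − 0) / (4) = 4.000


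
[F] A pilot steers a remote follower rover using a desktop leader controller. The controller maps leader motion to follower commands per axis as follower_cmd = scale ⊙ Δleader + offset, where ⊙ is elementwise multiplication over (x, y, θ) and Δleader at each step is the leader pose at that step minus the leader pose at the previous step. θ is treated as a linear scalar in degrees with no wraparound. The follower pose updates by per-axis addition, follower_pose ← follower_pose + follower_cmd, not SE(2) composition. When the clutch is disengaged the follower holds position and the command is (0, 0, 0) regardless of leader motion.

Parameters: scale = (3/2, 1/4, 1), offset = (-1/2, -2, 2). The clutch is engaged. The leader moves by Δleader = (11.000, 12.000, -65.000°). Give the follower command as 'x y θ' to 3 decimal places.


16.000 1.000 -63.000

axis x: 3/2·11.000 + -1/2 = 16.000
axis y: 1/4·12.000 + -2 = 1.000
axis θ: 1·-65.000 + 2 = -63.000


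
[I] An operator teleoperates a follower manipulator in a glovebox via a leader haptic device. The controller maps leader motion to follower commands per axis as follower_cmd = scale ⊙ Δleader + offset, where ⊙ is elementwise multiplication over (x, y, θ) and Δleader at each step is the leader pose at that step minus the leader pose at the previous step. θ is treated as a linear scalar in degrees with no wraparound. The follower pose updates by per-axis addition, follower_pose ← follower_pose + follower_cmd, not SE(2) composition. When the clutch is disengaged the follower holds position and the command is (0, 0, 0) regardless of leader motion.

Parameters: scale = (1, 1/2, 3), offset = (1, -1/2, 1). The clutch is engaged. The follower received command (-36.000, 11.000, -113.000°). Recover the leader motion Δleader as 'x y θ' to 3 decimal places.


-37.000 23.000 -38.000

axis x: (-36.000 − 1) / (1) = -37.000
axis y: (11.000 − -1/2) / (1/2) = 23.000
axis θ: (-113.000 − 1) / (3) = -38.000


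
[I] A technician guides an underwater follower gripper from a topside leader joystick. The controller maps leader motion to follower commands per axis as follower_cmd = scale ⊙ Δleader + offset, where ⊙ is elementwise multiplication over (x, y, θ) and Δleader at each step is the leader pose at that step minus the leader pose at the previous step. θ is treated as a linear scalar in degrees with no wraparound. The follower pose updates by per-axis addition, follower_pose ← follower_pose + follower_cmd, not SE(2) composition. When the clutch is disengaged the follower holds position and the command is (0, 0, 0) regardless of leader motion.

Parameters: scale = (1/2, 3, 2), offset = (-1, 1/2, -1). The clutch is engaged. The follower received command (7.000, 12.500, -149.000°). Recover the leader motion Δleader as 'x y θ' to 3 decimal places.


axis x: (7.000 − -1) / (1/2) = 16.000
axis y: (12.500 − 1/2) / (3) = 4.000
axis θ: (-149.000 − -1) / (2) = -74.000

16.000 4.000 -74.000


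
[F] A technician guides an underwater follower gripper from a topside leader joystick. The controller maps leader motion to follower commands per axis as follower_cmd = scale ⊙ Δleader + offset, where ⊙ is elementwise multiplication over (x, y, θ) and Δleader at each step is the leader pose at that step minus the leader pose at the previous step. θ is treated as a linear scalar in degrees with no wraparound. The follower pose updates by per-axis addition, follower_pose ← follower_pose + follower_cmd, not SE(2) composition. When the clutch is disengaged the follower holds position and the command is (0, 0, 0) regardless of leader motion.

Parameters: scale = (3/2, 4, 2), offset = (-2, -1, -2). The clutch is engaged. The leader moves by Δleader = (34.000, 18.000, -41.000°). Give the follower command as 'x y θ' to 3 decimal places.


49.000 71.000 -84.000

axis x: 3/2·34.000 + -2 = 49.000
axis y: 4·18.000 + -1 = 71.000
axis θ: 2·-41.000 + -2 = -84.000


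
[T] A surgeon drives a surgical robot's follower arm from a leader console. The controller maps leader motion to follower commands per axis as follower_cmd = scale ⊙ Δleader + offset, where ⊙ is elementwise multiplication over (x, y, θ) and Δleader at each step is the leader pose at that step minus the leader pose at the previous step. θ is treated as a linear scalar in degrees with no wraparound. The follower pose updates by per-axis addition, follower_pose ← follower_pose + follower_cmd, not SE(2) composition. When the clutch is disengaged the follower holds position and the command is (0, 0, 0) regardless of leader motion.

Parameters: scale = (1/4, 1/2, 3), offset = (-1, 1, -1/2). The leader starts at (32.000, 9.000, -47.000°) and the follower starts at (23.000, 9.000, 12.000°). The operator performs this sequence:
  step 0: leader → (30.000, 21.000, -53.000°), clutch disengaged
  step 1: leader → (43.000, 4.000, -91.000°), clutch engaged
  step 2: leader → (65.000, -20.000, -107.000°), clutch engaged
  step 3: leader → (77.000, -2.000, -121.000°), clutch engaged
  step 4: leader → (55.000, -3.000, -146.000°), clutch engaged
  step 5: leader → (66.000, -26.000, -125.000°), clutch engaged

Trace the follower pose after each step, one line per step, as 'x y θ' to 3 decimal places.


step 0: Δleader=(-2.000, 12.000, -6.000°), disengaged; cmd=(0,0,0) → follower holds at (23.000, 9.000, 12.000°)
step 1: Δleader=(13.000, -17.000, -38.000°), engaged; cmd=(2.250, -7.500, -114.500°) → follower=(25.250, 1.500, -102.500°)
step 2: Δleader=(22.000, -24.000, -16.000°), engaged; cmd=(4.500, -11.000, -48.500°) → follower=(29.750, -9.500, -151.000°)
step 3: Δleader=(12.000, 18.000, -14.000°), engaged; cmd=(2.000, 10.000, -42.500°) → follower=(31.750, 0.500, -193.500°)
step 4: Δleader=(-22.000, -1.000, -25.000°), engaged; cmd=(-6.500, 0.500, -75.500°) → follower=(25.250, 1.000, -269.000°)
step 5: Δleader=(11.000, -23.000, 21.000°), engaged; cmd=(1.750, -10.500, 62.500°) → follower=(27.000, -9.500, -206.500°)

23.000 9.000 12.000
25.250 1.500 -102.500
29.750 -9.500 -151.000
31.750 0.500 -193.500
25.250 1.000 -269.000
27.000 -9.500 -206.500
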